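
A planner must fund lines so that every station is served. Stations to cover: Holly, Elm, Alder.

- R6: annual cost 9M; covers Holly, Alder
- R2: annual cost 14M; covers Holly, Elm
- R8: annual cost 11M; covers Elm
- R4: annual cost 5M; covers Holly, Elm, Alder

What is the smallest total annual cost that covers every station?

R4 alone covers Holly, Elm, Alder — every station.
Total annual cost: 5.

5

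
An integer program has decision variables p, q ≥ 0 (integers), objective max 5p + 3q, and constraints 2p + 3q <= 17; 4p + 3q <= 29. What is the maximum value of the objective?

35

(p,q)=(7,0) is feasible, giving 35.
(p,q)=(6,1) is feasible, giving 33.
(p,q)=(6,0) is feasible, giving 30.
No feasible integer point exceeds 35.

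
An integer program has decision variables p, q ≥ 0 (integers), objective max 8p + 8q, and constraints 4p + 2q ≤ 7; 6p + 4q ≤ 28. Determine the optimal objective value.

24

Relaxing integrality, the LP optimum is 28.00 at (p,q) = (0, 3.5), which is not an integer point.
(p,q)=(0,3): 4·0+2·3=6≤7, 6·0+4·3=12≤28, objective 24.
(p,q)=(0,2): 4·0+2·2=4≤7, 6·0+4·2=8≤28, objective 16.
No feasible integer point exceeds 24.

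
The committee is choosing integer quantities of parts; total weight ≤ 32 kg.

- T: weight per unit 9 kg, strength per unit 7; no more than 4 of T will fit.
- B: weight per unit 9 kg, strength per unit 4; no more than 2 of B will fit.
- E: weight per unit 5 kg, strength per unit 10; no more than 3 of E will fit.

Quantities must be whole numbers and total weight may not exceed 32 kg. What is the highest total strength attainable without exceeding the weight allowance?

This is a bounded integer knapsack.
Take 1×T and 3×E: weight 24 ≤ 32, strength 1·7 + 3·10 = 37.
E has the best ratio (10/5) and is taken to its limit of 3; remaining capacity is filled optimally with the others.

37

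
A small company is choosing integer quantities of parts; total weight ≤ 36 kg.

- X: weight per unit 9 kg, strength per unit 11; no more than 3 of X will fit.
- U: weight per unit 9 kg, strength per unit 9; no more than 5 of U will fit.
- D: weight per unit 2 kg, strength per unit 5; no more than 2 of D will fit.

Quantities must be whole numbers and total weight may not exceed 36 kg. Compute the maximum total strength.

D has the best ratio (5/2); taking only D gives at most 2×5 = 10 (stopped by the supply cap of 2).
Mixing does better — 3×X and 2×D: weight 31 ≤ 36, strength 3·11 + 2·5 = 43.

43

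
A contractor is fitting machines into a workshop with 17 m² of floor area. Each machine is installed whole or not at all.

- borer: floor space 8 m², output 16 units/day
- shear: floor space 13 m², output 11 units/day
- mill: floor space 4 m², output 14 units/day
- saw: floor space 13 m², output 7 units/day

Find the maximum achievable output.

30

shear + mill: floor space 13 + 4 = 17 ≤ 17, output 11 + 14 = 25.
mill + saw: floor space 4 + 13 = 17 ≤ 17, output 14 + 7 = 21.
borer + mill: floor space 8 + 4 = 12 ≤ 17, output 16 + 14 = 30.
Best is borer and mill with total output 30.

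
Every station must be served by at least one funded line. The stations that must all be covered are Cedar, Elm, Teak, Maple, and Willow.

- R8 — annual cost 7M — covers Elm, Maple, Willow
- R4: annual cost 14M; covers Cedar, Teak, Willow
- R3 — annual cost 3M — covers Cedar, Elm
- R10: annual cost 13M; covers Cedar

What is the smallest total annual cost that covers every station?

21

This is a weighted set-cover instance.
The greedy cost-per-new-station heuristic would pick R3, R8, and R4 for 24, but a cheaper cover exists.
Choose R8 and R4: together they cover Cedar, Elm, Teak, Maple, Willow — every station.
Total annual cost: 7 + 14 = 21.
No cover costs less than 21.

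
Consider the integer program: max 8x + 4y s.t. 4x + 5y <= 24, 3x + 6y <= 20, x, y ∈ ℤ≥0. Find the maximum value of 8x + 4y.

(x,y)=(6,0): 4·6+5·0=24≤24, 3·6+6·0=18≤20, objective 48.
(x,y)=(5,0): 4·5+5·0=20≤24, 3·5+6·0=15≤20, objective 40.
The best lattice point is (6,0), giving 48.

48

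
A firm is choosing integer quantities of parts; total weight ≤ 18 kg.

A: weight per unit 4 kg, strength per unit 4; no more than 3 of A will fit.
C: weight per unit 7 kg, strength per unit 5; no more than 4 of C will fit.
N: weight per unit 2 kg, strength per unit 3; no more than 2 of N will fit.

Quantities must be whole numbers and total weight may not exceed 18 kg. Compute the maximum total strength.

18

N has the best ratio (3/2); taking only N gives at most 2×3 = 6 (stopped by the supply cap of 2).
Mixing does better — 3×A and 2×N: weight 16 ≤ 18, strength 3·4 + 2·3 = 18.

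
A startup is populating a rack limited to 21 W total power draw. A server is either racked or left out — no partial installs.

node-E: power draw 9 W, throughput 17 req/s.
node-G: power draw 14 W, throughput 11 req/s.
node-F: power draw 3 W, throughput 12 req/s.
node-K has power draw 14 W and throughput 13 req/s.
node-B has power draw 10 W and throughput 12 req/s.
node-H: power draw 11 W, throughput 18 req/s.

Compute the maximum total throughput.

Treat it as a binary knapsack problem.
Allowing fractional choices, the relaxed optimum would be about 43.7, but servers are indivisible.
node-F + node-H: power draw 3 + 11 = 14 ≤ 21, throughput 12 + 18 = 30.
node-B + node-H: power draw 10 + 11 = 21 ≤ 21, throughput 12 + 18 = 30.
node-E + node-H: power draw 9 + 11 = 20 ≤ 21, throughput 17 + 18 = 35.
Best is node-E and node-H with total throughput 35.

35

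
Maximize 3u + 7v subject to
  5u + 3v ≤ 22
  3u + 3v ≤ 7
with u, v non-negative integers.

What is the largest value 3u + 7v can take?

14

The continuous relaxation peaks at (0, 2.33) with value 16.33; rounding to a feasible lattice point costs some objective.
(u,v)=(0,2): 5·0+3·2=6≤22, 3·0+3·2=6≤7, objective 14.
(u,v)=(1,1): 5·1+3·1=8≤22, 3·1+3·1=6≤7, objective 10.
(u,v)=(0,1): 5·0+3·1=3≤22, 3·0+3·1=3≤7, objective 7.
No feasible integer point exceeds 14.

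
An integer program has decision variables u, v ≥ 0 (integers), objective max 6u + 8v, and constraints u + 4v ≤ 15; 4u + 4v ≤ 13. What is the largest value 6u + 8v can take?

(u,v)=(0,3) is feasible, giving 24.
(u,v)=(1,2) is feasible, giving 22.
Maximum is 24 at (u,v)=(0,3).

24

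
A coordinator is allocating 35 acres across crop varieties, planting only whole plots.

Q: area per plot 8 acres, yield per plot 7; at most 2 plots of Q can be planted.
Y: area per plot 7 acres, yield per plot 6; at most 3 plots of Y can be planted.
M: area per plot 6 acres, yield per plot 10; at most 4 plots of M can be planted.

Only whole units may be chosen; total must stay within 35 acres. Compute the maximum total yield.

47

This is a bounded integer knapsack.
M has the best ratio (10/6); taking only M gives at most 4×10 = 40 (stopped by the supply cap of 4).
Mixing does better — 1×Q and 4×M: area 32 ≤ 35, yield 1·7 + 4·10 = 47.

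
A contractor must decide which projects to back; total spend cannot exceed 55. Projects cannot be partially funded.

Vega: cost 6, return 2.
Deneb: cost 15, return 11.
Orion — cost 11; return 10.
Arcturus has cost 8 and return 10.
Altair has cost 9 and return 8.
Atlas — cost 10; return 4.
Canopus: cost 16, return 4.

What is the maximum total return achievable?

Allowing fractional choices, the relaxed optimum would be about 43.7, but projects are indivisible.
Deneb + Orion + Arcturus + Altair: cost 15 + 11 + 8 + 9 = 43 ≤ 55, return 11 + 10 + 10 + 8 = 39.
Deneb + Orion + Arcturus + Altair + Atlas: cost 15 + 11 + 8 + 9 + 10 = 53 ≤ 55, return 11 + 10 + 10 + 8 + 4 = 43.
Vega + Deneb + Orion + Arcturus + Altair: cost 6 + 15 + 11 + 8 + 9 = 49 ≤ 55, return 2 + 11 + 10 + 10 + 8 = 41.
Best is Deneb, Orion, Arcturus, Altair, and Atlas with total return 43.

43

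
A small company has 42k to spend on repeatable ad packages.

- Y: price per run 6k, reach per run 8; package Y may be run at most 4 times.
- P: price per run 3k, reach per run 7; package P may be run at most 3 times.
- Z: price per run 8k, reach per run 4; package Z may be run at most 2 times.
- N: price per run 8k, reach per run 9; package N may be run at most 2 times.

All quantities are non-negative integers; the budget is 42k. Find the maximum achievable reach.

62

This is a bounded integer knapsack.
P has the best ratio (7/3); taking only P gives at most 3×7 = 21 (stopped by the supply cap of 3).
Mixing does better — 4×Y, 3×P, and 1×N: price 41 ≤ 42, reach 4·8 + 3·7 + 1·9 = 62.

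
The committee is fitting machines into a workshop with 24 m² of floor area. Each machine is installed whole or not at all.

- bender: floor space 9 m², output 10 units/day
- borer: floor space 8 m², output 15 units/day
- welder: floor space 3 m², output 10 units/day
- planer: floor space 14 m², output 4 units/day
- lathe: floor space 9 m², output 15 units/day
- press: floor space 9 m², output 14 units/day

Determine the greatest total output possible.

40

borer + welder + press: floor space 8 + 3 + 9 = 20 ≤ 24, output 15 + 10 + 14 = 39.
borer + welder + lathe: floor space 8 + 3 + 9 = 20 ≤ 24, output 15 + 10 + 15 = 40.
welder + lathe + press: floor space 3 + 9 + 9 = 21 ≤ 24, output 10 + 15 + 14 = 39.
Best is borer, welder, and lathe with total output 40.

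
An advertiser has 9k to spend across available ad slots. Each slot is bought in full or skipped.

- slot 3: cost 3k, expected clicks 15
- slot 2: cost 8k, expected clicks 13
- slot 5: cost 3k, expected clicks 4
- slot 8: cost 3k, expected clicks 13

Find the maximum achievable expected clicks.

slot 3 + slot 5 + slot 8: cost 3 + 3 + 3 = 9 ≤ 9, expected clicks 15 + 4 + 13 = 32.
slot 3 + slot 8: cost 3 + 3 = 6 ≤ 9, expected clicks 15 + 13 = 28.
Best is slot 3, slot 5, and slot 8 with total expected clicks 32.

32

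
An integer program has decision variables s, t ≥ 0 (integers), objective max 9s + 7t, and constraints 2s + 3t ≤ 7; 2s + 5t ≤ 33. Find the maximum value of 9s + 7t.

(s,t)=(3,0): 2·3+3·0=6≤7, 2·3+5·0=6≤33, objective 27.
(s,t)=(2,1): 2·2+3·1=7≤7, 2·2+5·1=9≤33, objective 25.
(s,t)=(2,0): 2·2+3·0=4≤7, 2·2+5·0=4≤33, objective 18.
Maximum is 27 at (s,t)=(3,0).

27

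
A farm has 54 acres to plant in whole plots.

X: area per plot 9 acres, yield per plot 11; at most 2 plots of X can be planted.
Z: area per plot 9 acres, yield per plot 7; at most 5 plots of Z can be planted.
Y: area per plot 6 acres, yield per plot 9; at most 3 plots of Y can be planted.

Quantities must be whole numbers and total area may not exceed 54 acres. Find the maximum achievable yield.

Y has the best ratio (9/6); taking only Y gives at most 3×9 = 27 (stopped by the supply cap of 3).
Mixing does better — 2×X, 2×Z, and 3×Y: area 54 ≤ 54, yield 2·11 + 2·7 + 3·9 = 63.

63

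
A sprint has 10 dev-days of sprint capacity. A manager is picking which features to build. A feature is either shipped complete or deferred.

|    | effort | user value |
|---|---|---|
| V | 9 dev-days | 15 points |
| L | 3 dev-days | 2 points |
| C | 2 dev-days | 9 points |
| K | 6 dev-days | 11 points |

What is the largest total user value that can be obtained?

20

This is a 0-1 knapsack instance.
Take C and K: effort 2 + 6 = 8 ≤ 10, user value 9 + 11 = 20.
No other feasible combination does better.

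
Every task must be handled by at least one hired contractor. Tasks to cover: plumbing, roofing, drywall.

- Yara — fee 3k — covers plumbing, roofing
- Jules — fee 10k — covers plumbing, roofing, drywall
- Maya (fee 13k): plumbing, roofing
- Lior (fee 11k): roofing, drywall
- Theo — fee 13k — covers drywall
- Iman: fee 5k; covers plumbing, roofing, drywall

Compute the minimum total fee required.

5

The greedy cost-per-new-task heuristic would pick Yara and Iman for 8, but a cheaper cover exists.
Iman alone covers plumbing, roofing, drywall — every task.
Total fee: 5.
No cover costs less than 5.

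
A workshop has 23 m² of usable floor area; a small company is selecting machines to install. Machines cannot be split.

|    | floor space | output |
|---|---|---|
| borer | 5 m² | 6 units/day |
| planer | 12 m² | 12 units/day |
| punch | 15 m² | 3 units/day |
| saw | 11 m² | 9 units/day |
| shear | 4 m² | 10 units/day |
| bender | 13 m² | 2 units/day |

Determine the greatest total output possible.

28

This is an integer program with binary decision variables.
borer + saw + shear: floor space 5 + 11 + 4 = 20 ≤ 23, output 6 + 9 + 10 = 25.
borer + planer + shear: floor space 5 + 12 + 4 = 21 ≤ 23, output 6 + 12 + 10 = 28.
planer + shear: floor space 12 + 4 = 16 ≤ 23, output 12 + 10 = 22.
Best is borer, planer, and shear with total output 28.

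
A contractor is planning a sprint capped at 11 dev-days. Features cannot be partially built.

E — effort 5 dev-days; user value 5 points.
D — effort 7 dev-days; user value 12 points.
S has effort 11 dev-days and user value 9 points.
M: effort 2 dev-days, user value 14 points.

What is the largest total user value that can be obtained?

26

Allowing fractional choices, the relaxed optimum would be about 28.0, but features are indivisible.
E + M: effort 5 + 2 = 7 ≤ 11, user value 5 + 14 = 19.
D + M: effort 7 + 2 = 9 ≤ 11, user value 12 + 14 = 26.
Best is D and M with total user value 26.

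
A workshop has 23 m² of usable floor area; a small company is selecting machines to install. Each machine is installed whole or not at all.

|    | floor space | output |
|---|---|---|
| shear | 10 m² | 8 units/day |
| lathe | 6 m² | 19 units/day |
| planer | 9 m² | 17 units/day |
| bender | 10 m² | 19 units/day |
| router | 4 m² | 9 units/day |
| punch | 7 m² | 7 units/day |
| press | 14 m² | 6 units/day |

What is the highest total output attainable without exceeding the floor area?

Treat it as a binary knapsack problem.
Allowing fractional choices, the relaxed optimum would be about 52.7, but machines are indivisible.
lathe + bender + router: floor space 6 + 10 + 4 = 20 ≤ 23, output 19 + 19 + 9 = 47.
planer + bender + router: floor space 9 + 10 + 4 = 23 ≤ 23, output 17 + 19 + 9 = 45.
lathe + planer + router: floor space 6 + 9 + 4 = 19 ≤ 23, output 19 + 17 + 9 = 45.
Best is lathe, bender, and router with total output 47.

47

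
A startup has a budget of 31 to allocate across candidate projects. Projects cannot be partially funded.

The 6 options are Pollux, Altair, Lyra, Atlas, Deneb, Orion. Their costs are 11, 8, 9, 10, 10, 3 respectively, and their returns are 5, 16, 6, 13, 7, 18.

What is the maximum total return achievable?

Take Altair, Atlas, Deneb, and Orion: cost 8 + 10 + 10 + 3 = 31 ≤ 31, return 16 + 13 + 7 + 18 = 54.
No other feasible combination does better.

54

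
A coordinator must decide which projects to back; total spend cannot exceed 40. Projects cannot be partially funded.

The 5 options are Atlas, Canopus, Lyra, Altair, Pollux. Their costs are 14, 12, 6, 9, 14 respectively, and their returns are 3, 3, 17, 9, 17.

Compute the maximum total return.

Allowing fractional choices, the relaxed optimum would be about 45.8, but projects are indivisible.
Atlas + Lyra + Pollux: cost 14 + 6 + 14 = 34 ≤ 40, return 3 + 17 + 17 = 37.
Lyra + Altair + Pollux: cost 6 + 9 + 14 = 29 ≤ 40, return 17 + 9 + 17 = 43.
Canopus + Lyra + Pollux: cost 12 + 6 + 14 = 32 ≤ 40, return 3 + 17 + 17 = 37.
Best is Lyra, Altair, and Pollux with total return 43.

43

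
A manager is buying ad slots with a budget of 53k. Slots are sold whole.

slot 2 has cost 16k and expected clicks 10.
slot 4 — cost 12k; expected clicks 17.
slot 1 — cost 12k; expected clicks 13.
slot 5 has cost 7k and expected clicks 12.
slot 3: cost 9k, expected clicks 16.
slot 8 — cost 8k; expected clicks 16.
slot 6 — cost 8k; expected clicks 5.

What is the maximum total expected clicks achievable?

Allowing fractional choices, the relaxed optimum would be about 77.1, but ad slots are indivisible.
slot 4 + slot 1 + slot 5 + slot 3 + slot 8: cost 12 + 12 + 7 + 9 + 8 = 48 ≤ 53, expected clicks 17 + 13 + 12 + 16 + 16 = 74.
slot 2 + slot 4 + slot 5 + slot 3 + slot 8: cost 16 + 12 + 7 + 9 + 8 = 52 ≤ 53, expected clicks 10 + 17 + 12 + 16 + 16 = 71.
Best is slot 4, slot 1, slot 5, slot 3, and slot 8 with total expected clicks 74.

74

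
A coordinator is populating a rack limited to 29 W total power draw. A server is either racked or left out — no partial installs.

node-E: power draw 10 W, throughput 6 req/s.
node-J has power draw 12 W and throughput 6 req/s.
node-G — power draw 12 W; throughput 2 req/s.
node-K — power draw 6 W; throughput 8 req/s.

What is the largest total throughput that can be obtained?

20

Take node-E, node-J, and node-K: power draw 10 + 12 + 6 = 28 ≤ 29, throughput 6 + 6 + 8 = 20.
No other feasible combination does better.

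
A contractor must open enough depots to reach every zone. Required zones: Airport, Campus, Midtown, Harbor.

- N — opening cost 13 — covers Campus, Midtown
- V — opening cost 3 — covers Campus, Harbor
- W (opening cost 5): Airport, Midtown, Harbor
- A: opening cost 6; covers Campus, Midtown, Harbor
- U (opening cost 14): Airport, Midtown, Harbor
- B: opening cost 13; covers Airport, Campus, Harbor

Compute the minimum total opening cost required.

Choose V and W: together they cover Airport, Campus, Midtown, Harbor — every zone.
Total opening cost: 3 + 5 = 8.
No cover costs less than 8.

8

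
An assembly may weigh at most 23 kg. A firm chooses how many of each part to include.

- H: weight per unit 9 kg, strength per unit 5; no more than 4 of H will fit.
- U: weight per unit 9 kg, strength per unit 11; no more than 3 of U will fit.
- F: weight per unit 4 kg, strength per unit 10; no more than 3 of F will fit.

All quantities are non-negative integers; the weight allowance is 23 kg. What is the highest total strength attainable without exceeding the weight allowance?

41

This is a bounded integer knapsack.
1×H and 3×F: weight 21 ≤ 23, strength 1·5 + 3·10 = 35.
1×U and 3×F: weight 21 ≤ 23, strength 1·11 + 3·10 = 41.
Best is 41.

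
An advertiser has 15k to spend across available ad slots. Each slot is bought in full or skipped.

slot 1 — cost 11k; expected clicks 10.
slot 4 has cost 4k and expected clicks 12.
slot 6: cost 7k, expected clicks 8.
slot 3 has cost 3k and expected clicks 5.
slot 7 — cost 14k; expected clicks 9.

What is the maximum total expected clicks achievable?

Allowing fractional choices, the relaxed optimum would be about 25.9, but ad slots are indivisible.
slot 4 + slot 6: cost 4 + 7 = 11 ≤ 15, expected clicks 12 + 8 = 20.
slot 1 + slot 4: cost 11 + 4 = 15 ≤ 15, expected clicks 10 + 12 = 22.
slot 4 + slot 6 + slot 3: cost 4 + 7 + 3 = 14 ≤ 15, expected clicks 12 + 8 + 5 = 25.
Best is slot 4, slot 6, and slot 3 with total expected clicks 25.

25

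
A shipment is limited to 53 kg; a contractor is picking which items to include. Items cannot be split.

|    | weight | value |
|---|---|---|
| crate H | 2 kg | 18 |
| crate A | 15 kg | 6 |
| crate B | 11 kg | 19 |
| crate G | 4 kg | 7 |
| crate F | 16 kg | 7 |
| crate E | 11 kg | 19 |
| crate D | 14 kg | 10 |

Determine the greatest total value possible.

73

Allowing fractional choices, the relaxed optimum would be about 77.8, but items are indivisible.
crate H + crate B + crate G + crate F + crate E: weight 2 + 11 + 4 + 16 + 11 = 44 ≤ 53, value 18 + 19 + 7 + 7 + 19 = 70.
crate H + crate A + crate B + crate E + crate D: weight 2 + 15 + 11 + 11 + 14 = 53 ≤ 53, value 18 + 6 + 19 + 19 + 10 = 72.
crate H + crate B + crate G + crate E + crate D: weight 2 + 11 + 4 + 11 + 14 = 42 ≤ 53, value 18 + 19 + 7 + 19 + 10 = 73.
Best is crate H, crate B, crate G, crate E, and crate D with total value 73.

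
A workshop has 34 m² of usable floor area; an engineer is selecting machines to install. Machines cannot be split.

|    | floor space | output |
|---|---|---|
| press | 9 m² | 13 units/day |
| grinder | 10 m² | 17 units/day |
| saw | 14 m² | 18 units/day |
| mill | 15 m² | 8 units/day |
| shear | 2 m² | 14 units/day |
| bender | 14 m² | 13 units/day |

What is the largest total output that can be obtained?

49

Allowing fractional choices, the relaxed optimum would be about 60.7, but machines are indivisible.
press + grinder + saw: floor space 9 + 10 + 14 = 33 ≤ 34, output 13 + 17 + 18 = 48.
press + saw + shear: floor space 9 + 14 + 2 = 25 ≤ 34, output 13 + 18 + 14 = 45.
grinder + saw + shear: floor space 10 + 14 + 2 = 26 ≤ 34, output 17 + 18 + 14 = 49.
Best is grinder, saw, and shear with total output 49.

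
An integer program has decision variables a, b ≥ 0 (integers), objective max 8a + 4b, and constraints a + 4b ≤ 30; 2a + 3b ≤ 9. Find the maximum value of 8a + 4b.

32

Relaxing integrality, the LP optimum is 36.00 at (a,b) = (4.5, 0), which is not an integer point.
(a,b)=(4,0): 1·4+4·0=4≤30, 2·4+3·0=8≤9, objective 32.
(a,b)=(3,1): 1·3+4·1=7≤30, 2·3+3·1=9≤9, objective 28.
(a,b)=(3,0): 1·3+4·0=3≤30, 2·3+3·0=6≤9, objective 24.
Maximum is 32 at (a,b)=(4,0).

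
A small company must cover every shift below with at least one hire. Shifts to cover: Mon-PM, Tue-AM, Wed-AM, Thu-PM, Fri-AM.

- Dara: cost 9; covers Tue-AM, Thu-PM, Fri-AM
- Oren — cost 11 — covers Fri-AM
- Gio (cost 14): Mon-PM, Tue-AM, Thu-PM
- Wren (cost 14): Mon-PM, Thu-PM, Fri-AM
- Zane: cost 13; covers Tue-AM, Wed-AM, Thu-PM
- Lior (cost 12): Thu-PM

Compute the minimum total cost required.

Choose Wren and Zane: together they cover Mon-PM, Tue-AM, Wed-AM, Thu-PM, Fri-AM — every shift.
Total cost: 14 + 13 = 27.

27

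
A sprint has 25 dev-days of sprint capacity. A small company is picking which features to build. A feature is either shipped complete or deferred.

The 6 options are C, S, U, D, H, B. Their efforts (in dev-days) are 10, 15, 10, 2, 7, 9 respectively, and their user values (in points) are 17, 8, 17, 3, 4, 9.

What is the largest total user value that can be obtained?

37

This is an integer program with binary decision variables.
C + U + D: effort 10 + 10 + 2 = 22 ≤ 25, user value 17 + 17 + 3 = 37.
C + U: effort 10 + 10 = 20 ≤ 25, user value 17 + 17 = 34.
Best is C, U, and D with total user value 37.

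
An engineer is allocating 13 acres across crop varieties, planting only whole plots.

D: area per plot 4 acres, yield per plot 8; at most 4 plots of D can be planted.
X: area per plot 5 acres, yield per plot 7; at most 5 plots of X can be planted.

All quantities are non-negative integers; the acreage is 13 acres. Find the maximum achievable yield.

24

D has the best ratio (8/4); taking only D gives at most 3×8 = 24 (stopped by the area limit).
Optimal: 3×D: area 12 ≤ 13, yield 3·8 = 24.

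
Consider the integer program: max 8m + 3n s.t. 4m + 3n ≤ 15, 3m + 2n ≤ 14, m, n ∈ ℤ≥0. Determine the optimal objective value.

The continuous relaxation peaks at (3.75, 0) with value 30.00; rounding to a feasible lattice point costs some objective.
(m,n)=(3,1): 4·3+3·1=15≤15, 3·3+2·1=11≤14, objective 27.
(m,n)=(3,0): 4·3+3·0=12≤15, 3·3+2·0=9≤14, objective 24.
(m,n)=(2,2): 4·2+3·2=14≤15, 3·2+2·2=10≤14, objective 22.
(m,n)=(2,1): 4·2+3·1=11≤15, 3·2+2·1=8≤14, objective 19.
Maximum is 27 at (m,n)=(3,1).

27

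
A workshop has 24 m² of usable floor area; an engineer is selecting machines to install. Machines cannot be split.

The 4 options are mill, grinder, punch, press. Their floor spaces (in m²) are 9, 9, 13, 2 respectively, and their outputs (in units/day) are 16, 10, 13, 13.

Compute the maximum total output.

This is a 0-1 knapsack instance.
Take mill, punch, and press: floor space 9 + 13 + 2 = 24 ≤ 24, output 16 + 13 + 13 = 42.
No other feasible combination does better.

42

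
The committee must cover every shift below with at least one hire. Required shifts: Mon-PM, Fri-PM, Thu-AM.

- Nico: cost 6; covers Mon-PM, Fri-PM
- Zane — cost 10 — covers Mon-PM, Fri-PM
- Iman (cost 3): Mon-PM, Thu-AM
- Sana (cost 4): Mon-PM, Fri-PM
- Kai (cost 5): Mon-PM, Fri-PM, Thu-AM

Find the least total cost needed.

Kai alone covers Mon-PM, Fri-PM, Thu-AM — every shift.
Total cost: 5.

5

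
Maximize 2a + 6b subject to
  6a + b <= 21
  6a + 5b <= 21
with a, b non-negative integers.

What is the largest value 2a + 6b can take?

(a,b)=(0,4) is feasible, giving 24.
(a,b)=(1,3) is feasible, giving 20.
(a,b)=(0,3) is feasible, giving 18.
Maximum is 24 at (a,b)=(0,4).

24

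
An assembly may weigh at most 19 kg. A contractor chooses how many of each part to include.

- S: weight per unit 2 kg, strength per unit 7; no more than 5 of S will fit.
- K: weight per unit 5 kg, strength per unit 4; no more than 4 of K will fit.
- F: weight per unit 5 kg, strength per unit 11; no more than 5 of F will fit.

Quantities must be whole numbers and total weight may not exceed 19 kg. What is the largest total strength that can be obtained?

S has the best ratio (7/2); taking only S gives at most 5×7 = 35 (stopped by the supply cap of 5).
Mixing does better — 4×S and 2×F: weight 18 ≤ 19, strength 4·7 + 2·11 = 50.

50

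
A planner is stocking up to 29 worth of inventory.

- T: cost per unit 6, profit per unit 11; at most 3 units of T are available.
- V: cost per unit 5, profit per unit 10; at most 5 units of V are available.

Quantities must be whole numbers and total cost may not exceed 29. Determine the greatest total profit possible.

V has the best ratio (10/5); taking only V gives at most 5×10 = 50 (stopped by the cost limit).
Mixing does better — 3×T and 2×V: cost 28 ≤ 29, profit 3·11 + 2·10 = 53.

53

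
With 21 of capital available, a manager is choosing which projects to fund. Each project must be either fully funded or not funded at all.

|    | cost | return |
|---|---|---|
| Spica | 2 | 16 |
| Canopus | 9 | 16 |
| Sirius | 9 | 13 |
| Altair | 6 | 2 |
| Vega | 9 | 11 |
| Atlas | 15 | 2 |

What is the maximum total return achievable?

45

Spica + Canopus + Sirius: cost 2 + 9 + 9 = 20 ≤ 21, return 16 + 16 + 13 = 45.
Spica + Sirius + Vega: cost 2 + 9 + 9 = 20 ≤ 21, return 16 + 13 + 11 = 40.
Spica + Canopus + Vega: cost 2 + 9 + 9 = 20 ≤ 21, return 16 + 16 + 11 = 43.
Best is Spica, Canopus, and Sirius with total return 45.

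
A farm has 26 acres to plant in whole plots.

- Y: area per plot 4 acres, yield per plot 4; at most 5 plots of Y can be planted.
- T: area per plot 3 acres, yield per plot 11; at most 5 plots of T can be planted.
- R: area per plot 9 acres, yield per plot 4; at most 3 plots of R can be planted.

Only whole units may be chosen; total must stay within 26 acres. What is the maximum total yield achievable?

This is a bounded integer knapsack.
T has the best ratio (11/3); taking only T gives at most 5×11 = 55 (stopped by the supply cap of 5).
Mixing does better — 2×Y and 5×T: area 23 ≤ 26, yield 2·4 + 5·11 = 63.

63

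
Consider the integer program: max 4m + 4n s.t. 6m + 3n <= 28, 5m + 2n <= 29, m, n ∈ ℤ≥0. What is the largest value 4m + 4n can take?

(m,n)=(0,9): 6·0+3·9=27≤28, 5·0+2·9=18≤29, objective 36.
(m,n)=(0,8): 6·0+3·8=24≤28, 5·0+2·8=16≤29, objective 32.
Maximum is 36 at (m,n)=(0,9).

36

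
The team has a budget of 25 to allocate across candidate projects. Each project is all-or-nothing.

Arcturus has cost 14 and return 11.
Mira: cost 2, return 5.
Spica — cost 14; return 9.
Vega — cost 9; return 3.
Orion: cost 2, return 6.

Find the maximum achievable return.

Treat it as a binary knapsack problem.
Arcturus + Mira + Orion: cost 14 + 2 + 2 = 18 ≤ 25, return 11 + 5 + 6 = 22.
Mira + Spica + Orion: cost 2 + 14 + 2 = 18 ≤ 25, return 5 + 9 + 6 = 20.
Arcturus + Vega + Orion: cost 14 + 9 + 2 = 25 ≤ 25, return 11 + 3 + 6 = 20.
Best is Arcturus, Mira, and Orion with total return 22.

22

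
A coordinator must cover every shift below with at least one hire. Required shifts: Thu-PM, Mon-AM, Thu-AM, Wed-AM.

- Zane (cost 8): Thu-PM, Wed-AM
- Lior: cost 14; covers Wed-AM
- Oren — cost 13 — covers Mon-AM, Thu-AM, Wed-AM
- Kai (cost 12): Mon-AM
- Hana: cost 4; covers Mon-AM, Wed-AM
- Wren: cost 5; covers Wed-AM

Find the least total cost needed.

This is a weighted set-cover instance.
The greedy cost-per-new-shift heuristic would pick Hana, Zane, and Oren for 25, but a cheaper cover exists.
Choose Zane and Oren: together they cover Thu-PM, Mon-AM, Thu-AM, Wed-AM — every shift.
Total cost: 8 + 13 = 21.
No cover costs less than 21.

21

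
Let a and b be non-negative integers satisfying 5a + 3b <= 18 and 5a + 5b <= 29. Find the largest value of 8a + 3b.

(a,b)=(3,1) is feasible, giving 27.
(a,b)=(3,0) is feasible, giving 24.
(a,b)=(2,2) is feasible, giving 22.
The best lattice point is (3,1), giving 27.

27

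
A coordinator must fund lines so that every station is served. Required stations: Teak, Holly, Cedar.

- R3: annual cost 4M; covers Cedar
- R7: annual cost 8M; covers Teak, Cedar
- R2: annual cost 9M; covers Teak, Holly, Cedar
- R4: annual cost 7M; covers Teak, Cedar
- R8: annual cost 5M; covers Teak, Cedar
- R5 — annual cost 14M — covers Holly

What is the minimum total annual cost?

9

The greedy cost-per-new-station heuristic would pick R8 and R2 for 14, but a cheaper cover exists.
R2 alone covers Teak, Holly, Cedar — every station.
Total annual cost: 9.
No cover costs less than 9.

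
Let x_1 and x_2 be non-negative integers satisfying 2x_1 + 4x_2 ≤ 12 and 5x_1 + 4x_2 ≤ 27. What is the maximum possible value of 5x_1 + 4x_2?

25

(x_1,x_2)=(5,0): 2·5+4·0=10≤12, 5·5+4·0=25≤27, objective 25.
(x_1,x_2)=(4,1): 2·4+4·1=12≤12, 5·4+4·1=24≤27, objective 24.
(x_1,x_2)=(4,0): 2·4+4·0=8≤12, 5·4+4·0=20≤27, objective 20.
The best lattice point is (5,0), giving 25.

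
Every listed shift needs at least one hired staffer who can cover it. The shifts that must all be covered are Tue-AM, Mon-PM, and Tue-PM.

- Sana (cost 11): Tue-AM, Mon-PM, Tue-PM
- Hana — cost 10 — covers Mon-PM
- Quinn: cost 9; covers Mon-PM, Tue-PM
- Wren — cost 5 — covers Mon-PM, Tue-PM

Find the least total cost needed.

This is an integer covering problem.
The greedy cost-per-new-shift heuristic would pick Wren and Sana for 16, but a cheaper cover exists.
Sana alone covers Tue-AM, Mon-PM, Tue-PM — every shift.
Total cost: 11.
No cover costs less than 11.

11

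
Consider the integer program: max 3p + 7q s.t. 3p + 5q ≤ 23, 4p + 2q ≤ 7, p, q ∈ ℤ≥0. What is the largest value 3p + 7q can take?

21

Relaxing integrality, the LP optimum is 24.50 at (p,q) = (0, 3.5), which is not an integer point.
(p,q)=(0,3): 3·0+5·3=15≤23, 4·0+2·3=6≤7, objective 21.
(p,q)=(0,2): 3·0+5·2=10≤23, 4·0+2·2=4≤7, objective 14.
Maximum is 21 at (p,q)=(0,3).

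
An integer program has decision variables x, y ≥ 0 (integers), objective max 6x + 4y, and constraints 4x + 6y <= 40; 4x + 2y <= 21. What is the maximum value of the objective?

34

(x,y)=(3,4): 4·3+6·4=36≤40, 4·3+2·4=20≤21, objective 34.
(x,y)=(2,5): 4·2+6·5=38≤40, 4·2+2·5=18≤21, objective 32.
(x,y)=(3,3): 4·3+6·3=30≤40, 4·3+2·3=18≤21, objective 30.
The best lattice point is (3,4), giving 34.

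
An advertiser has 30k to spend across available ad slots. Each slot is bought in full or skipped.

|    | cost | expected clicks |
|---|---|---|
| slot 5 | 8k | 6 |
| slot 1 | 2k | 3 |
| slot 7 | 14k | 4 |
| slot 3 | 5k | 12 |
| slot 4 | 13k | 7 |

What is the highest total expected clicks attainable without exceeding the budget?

28

Allowing fractional choices, the relaxed optimum would be about 28.6, but ad slots are indivisible.
slot 5 + slot 3 + slot 4: cost 8 + 5 + 13 = 26 ≤ 30, expected clicks 6 + 12 + 7 = 25.
slot 5 + slot 1 + slot 3 + slot 4: cost 8 + 2 + 5 + 13 = 28 ≤ 30, expected clicks 6 + 3 + 12 + 7 = 28.
Best is slot 5, slot 1, slot 3, and slot 4 with total expected clicks 28.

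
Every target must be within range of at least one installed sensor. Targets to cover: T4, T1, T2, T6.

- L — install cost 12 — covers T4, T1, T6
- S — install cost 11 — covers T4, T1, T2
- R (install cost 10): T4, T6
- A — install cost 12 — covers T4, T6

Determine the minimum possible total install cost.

21

Choose S and R: together they cover T4, T1, T2, T6 — every target.
Total install cost: 11 + 10 = 21.
No cover costs less than 21.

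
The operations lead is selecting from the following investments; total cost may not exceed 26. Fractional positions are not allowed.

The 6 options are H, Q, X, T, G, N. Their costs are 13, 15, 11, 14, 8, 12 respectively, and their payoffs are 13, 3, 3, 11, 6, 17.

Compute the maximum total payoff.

Treat it as a binary knapsack problem.
Take H and N: cost 13 + 12 = 25 ≤ 26, payoff 13 + 17 = 30.
No other feasible combination does better.

30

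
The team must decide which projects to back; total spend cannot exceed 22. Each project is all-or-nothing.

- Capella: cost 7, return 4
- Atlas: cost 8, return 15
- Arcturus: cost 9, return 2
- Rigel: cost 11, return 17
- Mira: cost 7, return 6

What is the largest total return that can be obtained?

32

Treat it as a binary knapsack problem.
Allowing fractional choices, the relaxed optimum would be about 34.6, but projects are indivisible.
Capella + Atlas + Mira: cost 7 + 8 + 7 = 22 ≤ 22, return 4 + 15 + 6 = 25.
Atlas + Rigel: cost 8 + 11 = 19 ≤ 22, return 15 + 17 = 32.
Rigel + Mira: cost 11 + 7 = 18 ≤ 22, return 17 + 6 = 23.
Best is Atlas and Rigel with total return 32.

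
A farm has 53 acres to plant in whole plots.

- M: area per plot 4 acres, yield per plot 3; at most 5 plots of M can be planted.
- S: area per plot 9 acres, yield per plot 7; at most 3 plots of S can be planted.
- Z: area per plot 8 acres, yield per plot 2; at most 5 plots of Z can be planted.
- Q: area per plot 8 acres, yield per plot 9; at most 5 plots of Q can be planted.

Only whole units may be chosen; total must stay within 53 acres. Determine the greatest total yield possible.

55

Take 1×M, 1×S, and 5×Q: area 53 ≤ 53, yield 1·3 + 1·7 + 5·9 = 55.
Q has the best ratio (9/8) and is taken to its limit of 5; remaining capacity is filled optimally with the others.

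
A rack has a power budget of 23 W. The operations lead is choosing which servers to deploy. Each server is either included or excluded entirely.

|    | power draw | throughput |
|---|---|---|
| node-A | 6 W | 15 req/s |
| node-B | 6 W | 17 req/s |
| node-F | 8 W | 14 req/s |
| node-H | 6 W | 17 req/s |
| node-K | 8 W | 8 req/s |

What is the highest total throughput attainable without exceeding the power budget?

Allowing fractional choices, the relaxed optimum would be about 57.8, but servers are indivisible.
node-B + node-F + node-H: power draw 6 + 8 + 6 = 20 ≤ 23, throughput 17 + 14 + 17 = 48.
node-A + node-B + node-H: power draw 6 + 6 + 6 = 18 ≤ 23, throughput 15 + 17 + 17 = 49.
Best is node-A, node-B, and node-H with total throughput 49.

49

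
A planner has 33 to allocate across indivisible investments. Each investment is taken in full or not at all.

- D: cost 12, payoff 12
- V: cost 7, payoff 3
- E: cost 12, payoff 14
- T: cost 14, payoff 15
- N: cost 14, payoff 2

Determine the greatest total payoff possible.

This is a 0-1 knapsack instance.
Take V, E, and T: cost 7 + 12 + 14 = 33 ≤ 33, payoff 3 + 14 + 15 = 32.
No other feasible combination does better.

32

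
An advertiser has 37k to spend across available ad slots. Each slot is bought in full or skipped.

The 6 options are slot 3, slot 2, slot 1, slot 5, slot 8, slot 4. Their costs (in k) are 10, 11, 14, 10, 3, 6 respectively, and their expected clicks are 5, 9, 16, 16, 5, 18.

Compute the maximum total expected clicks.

Allowing fractional choices, the relaxed optimum would be about 58.3, but ad slots are indivisible.
slot 2 + slot 5 + slot 8 + slot 4: cost 11 + 10 + 3 + 6 = 30 ≤ 37, expected clicks 9 + 16 + 5 + 18 = 48.
slot 1 + slot 5 + slot 4: cost 14 + 10 + 6 = 30 ≤ 37, expected clicks 16 + 16 + 18 = 50.
slot 1 + slot 5 + slot 8 + slot 4: cost 14 + 10 + 3 + 6 = 33 ≤ 37, expected clicks 16 + 16 + 5 + 18 = 55.
Best is slot 1, slot 5, slot 8, and slot 4 with total expected clicks 55.

55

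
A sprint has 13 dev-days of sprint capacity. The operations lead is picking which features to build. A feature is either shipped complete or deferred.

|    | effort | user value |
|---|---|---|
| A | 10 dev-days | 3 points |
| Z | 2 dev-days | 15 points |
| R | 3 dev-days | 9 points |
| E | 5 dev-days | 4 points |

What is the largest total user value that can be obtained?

28

Z + E: effort 2 + 5 = 7 ≤ 13, user value 15 + 4 = 19.
Z + R + E: effort 2 + 3 + 5 = 10 ≤ 13, user value 15 + 9 + 4 = 28.
Z + R: effort 2 + 3 = 5 ≤ 13, user value 15 + 9 = 24.
Best is Z, R, and E with total user value 28.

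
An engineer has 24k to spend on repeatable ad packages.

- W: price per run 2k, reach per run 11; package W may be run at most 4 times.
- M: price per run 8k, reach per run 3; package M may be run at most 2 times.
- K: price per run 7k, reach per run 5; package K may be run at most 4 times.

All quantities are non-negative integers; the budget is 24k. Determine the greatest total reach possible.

54

This is a bounded integer knapsack.
4×W and 2×K: price 22 ≤ 24, reach 4·11 + 2·5 = 54.
4×W, 1×M, and 1×K: price 23 ≤ 24, reach 4·11 + 1·3 + 1·5 = 52.
Best is 54.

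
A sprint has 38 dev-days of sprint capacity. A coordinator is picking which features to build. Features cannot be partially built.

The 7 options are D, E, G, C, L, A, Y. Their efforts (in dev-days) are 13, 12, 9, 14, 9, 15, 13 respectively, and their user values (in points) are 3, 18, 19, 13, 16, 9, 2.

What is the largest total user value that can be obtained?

53

Take E, G, and L: effort 12 + 9 + 9 = 30 ≤ 38, user value 18 + 19 + 16 = 53.
No other feasible combination does better.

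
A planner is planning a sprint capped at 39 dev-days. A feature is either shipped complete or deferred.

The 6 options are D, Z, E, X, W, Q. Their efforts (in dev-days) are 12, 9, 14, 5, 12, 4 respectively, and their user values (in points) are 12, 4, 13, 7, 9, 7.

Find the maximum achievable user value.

39

D + E + X + Q: effort 12 + 14 + 5 + 4 = 35 ≤ 39, user value 12 + 13 + 7 + 7 = 39.
E + X + W + Q: effort 14 + 5 + 12 + 4 = 35 ≤ 39, user value 13 + 7 + 9 + 7 = 36.
D + Z + E + Q: effort 12 + 9 + 14 + 4 = 39 ≤ 39, user value 12 + 4 + 13 + 7 = 36.
Best is D, E, X, and Q with total user value 39.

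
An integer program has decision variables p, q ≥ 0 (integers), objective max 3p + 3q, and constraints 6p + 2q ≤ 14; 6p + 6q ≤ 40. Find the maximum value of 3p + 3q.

18

(p,q)=(0,6) is feasible, giving 18.
(p,q)=(0,5) is feasible, giving 15.
The best lattice point is (0,6), giving 18.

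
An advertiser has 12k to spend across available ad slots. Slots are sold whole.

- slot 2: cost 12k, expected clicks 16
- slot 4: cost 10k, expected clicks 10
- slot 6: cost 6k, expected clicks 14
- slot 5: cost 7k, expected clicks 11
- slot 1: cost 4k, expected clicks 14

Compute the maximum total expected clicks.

28

Treat it as a binary knapsack problem.
slot 5 + slot 1: cost 7 + 4 = 11 ≤ 12, expected clicks 11 + 14 = 25.
slot 6 + slot 1: cost 6 + 4 = 10 ≤ 12, expected clicks 14 + 14 = 28.
slot 2: cost 12 ≤ 12, expected clicks 16.
Best is slot 6 and slot 1 with total expected clicks 28.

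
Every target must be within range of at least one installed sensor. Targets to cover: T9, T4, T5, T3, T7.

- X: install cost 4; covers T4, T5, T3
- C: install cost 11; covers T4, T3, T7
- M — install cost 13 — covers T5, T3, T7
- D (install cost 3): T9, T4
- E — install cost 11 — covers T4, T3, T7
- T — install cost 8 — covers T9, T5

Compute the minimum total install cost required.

16

This is a weighted set-cover instance.
The greedy cost-per-new-target heuristic would pick X, D, and C for 18, but a cheaper cover exists.
Choose M and D: together they cover T9, T4, T5, T3, T7 — every target.
Total install cost: 13 + 3 = 16.
No cover costs less than 16.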